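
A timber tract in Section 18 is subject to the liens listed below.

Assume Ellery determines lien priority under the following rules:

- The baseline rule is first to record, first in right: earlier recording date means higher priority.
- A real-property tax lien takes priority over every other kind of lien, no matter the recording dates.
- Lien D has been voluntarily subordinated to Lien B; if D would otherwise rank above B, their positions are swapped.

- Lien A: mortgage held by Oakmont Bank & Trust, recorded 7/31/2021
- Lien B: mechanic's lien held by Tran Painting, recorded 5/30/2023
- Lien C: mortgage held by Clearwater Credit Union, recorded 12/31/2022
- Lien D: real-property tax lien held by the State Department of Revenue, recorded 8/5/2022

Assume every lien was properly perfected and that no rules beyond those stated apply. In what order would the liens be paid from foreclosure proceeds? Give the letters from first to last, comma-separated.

B, A, C, D

As a real-property tax lien, D is senior to every other lien.
Among the remaining liens, by effective date: A (7/31/2021), C (12/31/2022), B (5/30/2023).
Because D would otherwise rank above B, the subordination swaps them.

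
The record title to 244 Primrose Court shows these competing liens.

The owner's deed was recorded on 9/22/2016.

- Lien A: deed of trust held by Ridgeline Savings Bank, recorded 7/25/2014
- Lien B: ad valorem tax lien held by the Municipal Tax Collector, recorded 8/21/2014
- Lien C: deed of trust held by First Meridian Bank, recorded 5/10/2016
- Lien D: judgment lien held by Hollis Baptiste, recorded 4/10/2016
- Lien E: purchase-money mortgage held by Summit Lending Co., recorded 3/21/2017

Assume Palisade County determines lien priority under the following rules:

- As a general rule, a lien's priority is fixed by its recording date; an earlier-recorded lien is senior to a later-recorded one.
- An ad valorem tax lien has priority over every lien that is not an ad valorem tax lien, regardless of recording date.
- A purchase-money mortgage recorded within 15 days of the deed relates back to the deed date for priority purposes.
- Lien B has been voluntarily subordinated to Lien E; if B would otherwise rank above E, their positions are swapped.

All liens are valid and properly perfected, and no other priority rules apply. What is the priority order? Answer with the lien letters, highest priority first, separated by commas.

First, effective dates: E missed the 15-day window (180 days after the deed), so its recording date stands.
As an ad valorem tax lien, B is senior to every other lien.
Ordering the rest by effective date: A (7/25/2014), D (4/10/2016), C (5/10/2016), E (3/21/2017).
Because B would otherwise rank above E, the subordination swaps them.

E, A, D, C, B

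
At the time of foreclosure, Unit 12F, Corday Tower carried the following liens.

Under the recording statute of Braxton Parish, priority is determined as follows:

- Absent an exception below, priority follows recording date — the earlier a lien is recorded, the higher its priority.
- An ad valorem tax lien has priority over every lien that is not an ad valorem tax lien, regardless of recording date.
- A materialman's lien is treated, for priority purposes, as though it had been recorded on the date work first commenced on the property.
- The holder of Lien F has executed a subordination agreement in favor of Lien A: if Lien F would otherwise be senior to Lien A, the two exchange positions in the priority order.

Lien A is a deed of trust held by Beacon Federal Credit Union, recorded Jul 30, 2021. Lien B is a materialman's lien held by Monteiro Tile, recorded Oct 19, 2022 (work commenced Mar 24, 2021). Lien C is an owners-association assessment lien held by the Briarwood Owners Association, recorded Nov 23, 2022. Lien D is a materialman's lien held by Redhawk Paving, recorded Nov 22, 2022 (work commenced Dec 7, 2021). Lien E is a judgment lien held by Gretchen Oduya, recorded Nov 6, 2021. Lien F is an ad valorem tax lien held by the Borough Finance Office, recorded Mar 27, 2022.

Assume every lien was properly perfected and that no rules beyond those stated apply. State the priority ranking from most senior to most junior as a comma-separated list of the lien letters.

Adjusting effective dates: B relates back to Mar 24, 2021 (work commenced); D's effective date is Dec 7, 2021, when work began.
F is an ad valorem tax lien and takes priority over every other lien.
Remaining liens by effective date: B (Mar 24, 2021), A (Jul 30, 2021), E (Nov 6, 2021), D (Dec 7, 2021), C (Nov 23, 2022).
F would otherwise be senior to A, so under the subordination agreement F and A exchange positions.

A, B, F, E, D, C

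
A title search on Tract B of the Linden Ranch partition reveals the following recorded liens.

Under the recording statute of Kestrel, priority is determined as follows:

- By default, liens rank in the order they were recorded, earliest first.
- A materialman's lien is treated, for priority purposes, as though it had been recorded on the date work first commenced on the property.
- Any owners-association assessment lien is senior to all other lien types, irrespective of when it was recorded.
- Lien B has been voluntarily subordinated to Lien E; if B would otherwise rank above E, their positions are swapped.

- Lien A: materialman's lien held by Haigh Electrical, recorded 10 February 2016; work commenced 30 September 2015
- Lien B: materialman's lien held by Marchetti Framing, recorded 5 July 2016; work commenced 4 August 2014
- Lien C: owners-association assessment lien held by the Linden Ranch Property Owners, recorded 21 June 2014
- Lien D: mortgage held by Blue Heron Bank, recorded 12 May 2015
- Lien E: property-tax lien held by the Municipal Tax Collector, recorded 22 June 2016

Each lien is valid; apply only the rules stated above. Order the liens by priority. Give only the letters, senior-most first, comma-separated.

Effective dates after the stated exceptions: A is treated as recorded 30 September 2015, the work-commencement date; B relates back to 4 August 2014 (work commenced).
As an owners-association assessment lien, C is senior to every other lien.
Ordering the rest by effective date: B (4 August 2014), D (12 May 2015), A (30 September 2015), E (22 June 2016).
B is senior to E before the subordination, so the two trade places.

C, E, D, A, B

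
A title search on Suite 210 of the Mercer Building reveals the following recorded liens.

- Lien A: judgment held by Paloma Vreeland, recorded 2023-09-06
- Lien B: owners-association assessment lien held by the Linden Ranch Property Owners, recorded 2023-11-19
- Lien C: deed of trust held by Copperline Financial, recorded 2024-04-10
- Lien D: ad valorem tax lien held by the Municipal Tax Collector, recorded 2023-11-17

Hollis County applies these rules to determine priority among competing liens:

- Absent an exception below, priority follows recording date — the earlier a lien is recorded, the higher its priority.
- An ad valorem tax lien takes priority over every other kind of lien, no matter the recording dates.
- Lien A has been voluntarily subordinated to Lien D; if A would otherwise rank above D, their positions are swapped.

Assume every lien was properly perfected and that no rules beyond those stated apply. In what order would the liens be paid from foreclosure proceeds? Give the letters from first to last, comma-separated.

D, A, B, C

As an ad valorem tax lien, D is senior to every other lien.
The other liens, earliest effective date first: A (2023-09-06), B (2023-11-19), C (2024-04-10).
A already ranks below D; the subordination has no effect.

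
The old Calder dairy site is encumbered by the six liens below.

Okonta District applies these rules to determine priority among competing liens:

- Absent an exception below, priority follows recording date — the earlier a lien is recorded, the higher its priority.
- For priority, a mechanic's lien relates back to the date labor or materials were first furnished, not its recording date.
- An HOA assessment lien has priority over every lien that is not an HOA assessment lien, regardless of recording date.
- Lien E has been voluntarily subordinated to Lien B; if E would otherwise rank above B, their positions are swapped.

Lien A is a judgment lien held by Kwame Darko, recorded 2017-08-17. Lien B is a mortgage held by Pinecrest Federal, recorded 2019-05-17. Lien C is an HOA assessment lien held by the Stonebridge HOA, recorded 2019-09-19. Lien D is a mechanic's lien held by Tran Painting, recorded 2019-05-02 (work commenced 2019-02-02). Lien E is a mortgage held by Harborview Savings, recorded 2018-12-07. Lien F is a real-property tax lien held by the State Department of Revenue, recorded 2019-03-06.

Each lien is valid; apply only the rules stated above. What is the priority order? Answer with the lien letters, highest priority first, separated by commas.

C, A, B, D, F, E

Adjusting effective dates: D is treated as recorded 2019-02-02, the work-commencement date.
C, as an HOA assessment lien, has superpriority and ranks first.
Remaining liens by effective date: A (2017-08-17), E (2018-12-07), D (2019-02-02), F (2019-03-06), B (2019-05-17).
Because E would otherwise rank above B, the subordination swaps them.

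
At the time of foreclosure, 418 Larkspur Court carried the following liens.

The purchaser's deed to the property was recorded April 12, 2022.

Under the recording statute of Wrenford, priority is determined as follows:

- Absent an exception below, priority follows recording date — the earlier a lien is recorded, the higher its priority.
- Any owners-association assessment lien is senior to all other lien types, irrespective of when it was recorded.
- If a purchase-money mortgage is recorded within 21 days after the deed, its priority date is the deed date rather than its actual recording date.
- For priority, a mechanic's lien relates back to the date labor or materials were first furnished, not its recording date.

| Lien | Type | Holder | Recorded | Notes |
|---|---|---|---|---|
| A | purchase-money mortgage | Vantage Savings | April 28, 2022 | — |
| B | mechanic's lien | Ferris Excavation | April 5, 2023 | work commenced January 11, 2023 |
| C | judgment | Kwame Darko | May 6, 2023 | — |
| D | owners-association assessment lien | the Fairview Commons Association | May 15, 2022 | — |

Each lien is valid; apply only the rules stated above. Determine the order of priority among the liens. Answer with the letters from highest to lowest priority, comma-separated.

D, A, B, C

Adjusting effective dates: A's effective date is the deed date, April 12, 2022; B is treated as recorded January 11, 2023, the work-commencement date.
D is an owners-association assessment lien and takes priority over every other lien.
Remaining liens by effective date: A (April 12, 2022), B (January 11, 2023), C (May 6, 2023).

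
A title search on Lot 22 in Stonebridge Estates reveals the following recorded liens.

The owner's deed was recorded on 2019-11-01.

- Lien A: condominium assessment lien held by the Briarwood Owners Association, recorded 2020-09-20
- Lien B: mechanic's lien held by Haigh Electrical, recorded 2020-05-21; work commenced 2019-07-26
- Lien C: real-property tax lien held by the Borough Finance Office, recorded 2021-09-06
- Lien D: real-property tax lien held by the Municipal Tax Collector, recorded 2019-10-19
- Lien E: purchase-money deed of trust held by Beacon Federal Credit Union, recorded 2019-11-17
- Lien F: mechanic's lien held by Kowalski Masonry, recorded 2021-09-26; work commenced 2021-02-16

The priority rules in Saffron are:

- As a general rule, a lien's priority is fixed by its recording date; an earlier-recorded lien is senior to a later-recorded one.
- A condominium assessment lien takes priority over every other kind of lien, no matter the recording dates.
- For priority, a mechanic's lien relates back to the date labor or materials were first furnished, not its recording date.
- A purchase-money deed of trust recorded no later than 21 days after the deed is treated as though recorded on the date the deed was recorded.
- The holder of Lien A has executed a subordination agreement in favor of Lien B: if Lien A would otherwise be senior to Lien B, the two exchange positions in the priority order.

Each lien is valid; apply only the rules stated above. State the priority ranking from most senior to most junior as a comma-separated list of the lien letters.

B, A, D, E, F, C

Effective dates after the stated exceptions: B is treated as recorded 2019-07-26, the work-commencement date; E's effective date is the deed date, 2019-11-01; F's effective date is 2021-02-16, when work began.
A is a condominium assessment lien and takes priority over every other lien.
Ordering the rest by effective date: B (2019-07-26), D (2019-10-19), E (2019-11-01), F (2021-02-16), C (2021-09-06).
Because A would otherwise rank above B, the subordination swaps them.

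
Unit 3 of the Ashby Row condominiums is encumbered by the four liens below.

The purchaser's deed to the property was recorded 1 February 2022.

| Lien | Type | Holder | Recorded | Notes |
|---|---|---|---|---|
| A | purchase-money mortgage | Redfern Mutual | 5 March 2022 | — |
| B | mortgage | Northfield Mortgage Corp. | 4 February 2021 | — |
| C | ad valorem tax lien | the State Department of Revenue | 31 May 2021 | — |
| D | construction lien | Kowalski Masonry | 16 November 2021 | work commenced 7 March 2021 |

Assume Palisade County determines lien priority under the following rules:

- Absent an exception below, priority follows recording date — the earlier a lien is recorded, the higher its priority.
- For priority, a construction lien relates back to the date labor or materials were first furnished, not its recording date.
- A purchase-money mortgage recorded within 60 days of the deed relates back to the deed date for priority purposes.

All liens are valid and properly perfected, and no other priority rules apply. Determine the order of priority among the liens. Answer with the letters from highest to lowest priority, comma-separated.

B, D, C, A

Adjusting effective dates: A relates back to the deed date 1 February 2022; D's effective date is 7 March 2021, when work began.
Ordering by effective date: B (4 February 2021), D (7 March 2021), C (31 May 2021), A (1 February 2022).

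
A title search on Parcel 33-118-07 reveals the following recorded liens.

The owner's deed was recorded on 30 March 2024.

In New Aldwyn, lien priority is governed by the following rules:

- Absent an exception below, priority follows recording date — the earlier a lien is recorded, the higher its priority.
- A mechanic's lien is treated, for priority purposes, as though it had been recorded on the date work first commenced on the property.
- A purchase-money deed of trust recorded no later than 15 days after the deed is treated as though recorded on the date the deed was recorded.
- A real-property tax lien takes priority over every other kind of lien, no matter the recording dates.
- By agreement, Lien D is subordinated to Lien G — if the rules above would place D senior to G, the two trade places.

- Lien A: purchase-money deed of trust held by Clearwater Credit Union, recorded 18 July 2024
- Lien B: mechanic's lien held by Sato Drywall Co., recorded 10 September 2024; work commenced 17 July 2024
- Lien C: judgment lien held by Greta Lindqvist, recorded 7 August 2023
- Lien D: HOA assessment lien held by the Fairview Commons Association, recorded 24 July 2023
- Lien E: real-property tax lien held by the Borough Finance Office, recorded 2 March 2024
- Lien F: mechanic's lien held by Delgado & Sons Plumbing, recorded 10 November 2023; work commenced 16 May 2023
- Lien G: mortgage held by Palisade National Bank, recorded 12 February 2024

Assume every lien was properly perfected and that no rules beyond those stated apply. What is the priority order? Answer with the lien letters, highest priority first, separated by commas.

E, F, G, C, D, B, A

Effective dates after the stated exceptions: A was recorded 110 days after the deed — beyond 15 days — so no relation-back applies; B relates back to 17 July 2024 (work commenced); F's effective date is 16 May 2023, when work began.
As a real-property tax lien, E is senior to every other lien.
The other liens, earliest effective date first: F (16 May 2023), D (24 July 2023), C (7 August 2023), G (12 February 2024), B (17 July 2024), A (18 July 2024).
D would otherwise be senior to G, so under the subordination agreement D and G exchange positions.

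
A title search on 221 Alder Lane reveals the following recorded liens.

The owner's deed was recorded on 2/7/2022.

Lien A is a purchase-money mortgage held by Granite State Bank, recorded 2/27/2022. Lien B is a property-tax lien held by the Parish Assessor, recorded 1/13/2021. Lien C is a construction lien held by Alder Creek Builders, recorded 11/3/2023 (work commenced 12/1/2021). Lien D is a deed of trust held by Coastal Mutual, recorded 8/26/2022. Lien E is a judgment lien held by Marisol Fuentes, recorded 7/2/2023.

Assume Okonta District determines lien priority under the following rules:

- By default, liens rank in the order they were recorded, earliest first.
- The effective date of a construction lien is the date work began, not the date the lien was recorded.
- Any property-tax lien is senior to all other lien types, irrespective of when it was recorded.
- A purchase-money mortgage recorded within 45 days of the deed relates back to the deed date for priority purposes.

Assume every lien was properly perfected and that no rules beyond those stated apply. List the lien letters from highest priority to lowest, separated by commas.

Effective dates after the stated exceptions: A's effective date is the deed date, 2/7/2022; C's effective date is 12/1/2021, when work began.
B, as a property-tax lien, has superpriority and ranks first.
Ordering the rest by effective date: C (12/1/2021), A (2/7/2022), D (8/26/2022), E (7/2/2023).

B, C, A, D, E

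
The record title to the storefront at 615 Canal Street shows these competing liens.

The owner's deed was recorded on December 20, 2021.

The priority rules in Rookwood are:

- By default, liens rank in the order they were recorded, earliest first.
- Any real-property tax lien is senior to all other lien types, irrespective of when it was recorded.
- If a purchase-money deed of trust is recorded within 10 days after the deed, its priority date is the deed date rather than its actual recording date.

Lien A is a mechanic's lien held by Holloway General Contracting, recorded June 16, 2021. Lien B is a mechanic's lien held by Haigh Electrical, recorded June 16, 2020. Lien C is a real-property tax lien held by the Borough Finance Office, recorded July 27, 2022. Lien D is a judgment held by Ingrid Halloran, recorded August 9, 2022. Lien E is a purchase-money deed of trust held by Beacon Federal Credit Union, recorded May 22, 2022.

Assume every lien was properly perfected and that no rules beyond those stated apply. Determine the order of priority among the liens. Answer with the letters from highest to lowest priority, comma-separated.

Adjusting effective dates: E was recorded 153 days after the deed, outside the 10-day window, so it keeps its recording date.
C is a real-property tax lien, so it outranks all other liens regardless of date.
The other liens, earliest effective date first: B (June 16, 2020), A (June 16, 2021), E (May 22, 2022), D (August 9, 2022).

C, B, A, E, D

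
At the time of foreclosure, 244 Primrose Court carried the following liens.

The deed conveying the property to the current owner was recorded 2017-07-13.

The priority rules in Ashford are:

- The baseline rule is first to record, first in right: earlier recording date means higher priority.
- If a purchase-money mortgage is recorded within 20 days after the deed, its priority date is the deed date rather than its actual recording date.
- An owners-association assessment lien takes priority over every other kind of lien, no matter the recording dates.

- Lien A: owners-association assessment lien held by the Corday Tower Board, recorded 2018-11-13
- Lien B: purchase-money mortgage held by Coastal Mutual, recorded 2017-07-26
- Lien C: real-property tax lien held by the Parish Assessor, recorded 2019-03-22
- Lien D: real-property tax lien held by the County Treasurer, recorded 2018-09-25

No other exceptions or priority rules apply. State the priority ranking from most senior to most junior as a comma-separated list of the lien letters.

A, B, D, C

Adjusting effective dates: B's effective date is the deed date, 2017-07-13.
As an owners-association assessment lien, A is senior to every other lien.
Remaining liens by effective date: B (2017-07-13), D (2018-09-25), C (2019-03-22).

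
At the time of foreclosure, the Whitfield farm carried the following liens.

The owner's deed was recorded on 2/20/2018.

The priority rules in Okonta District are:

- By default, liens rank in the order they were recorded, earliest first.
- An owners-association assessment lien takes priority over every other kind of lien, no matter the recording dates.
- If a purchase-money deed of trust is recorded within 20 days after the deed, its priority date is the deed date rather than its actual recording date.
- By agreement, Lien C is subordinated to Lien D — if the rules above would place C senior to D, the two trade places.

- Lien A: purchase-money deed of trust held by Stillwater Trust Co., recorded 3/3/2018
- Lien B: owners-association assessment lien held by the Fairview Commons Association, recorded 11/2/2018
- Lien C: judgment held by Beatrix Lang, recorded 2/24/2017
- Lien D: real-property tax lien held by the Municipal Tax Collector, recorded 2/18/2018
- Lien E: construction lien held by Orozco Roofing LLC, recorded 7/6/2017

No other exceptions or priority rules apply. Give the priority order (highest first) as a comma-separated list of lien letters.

First, effective dates: A was recorded within the 20-day window, so its effective date is the deed date 2/20/2018.
B is an owners-association assessment lien and takes priority over every other lien.
The other liens, earliest effective date first: C (2/24/2017), E (7/6/2017), D (2/18/2018), A (2/20/2018).
C is senior to D before the subordination, so the two trade places.

B, D, E, C, A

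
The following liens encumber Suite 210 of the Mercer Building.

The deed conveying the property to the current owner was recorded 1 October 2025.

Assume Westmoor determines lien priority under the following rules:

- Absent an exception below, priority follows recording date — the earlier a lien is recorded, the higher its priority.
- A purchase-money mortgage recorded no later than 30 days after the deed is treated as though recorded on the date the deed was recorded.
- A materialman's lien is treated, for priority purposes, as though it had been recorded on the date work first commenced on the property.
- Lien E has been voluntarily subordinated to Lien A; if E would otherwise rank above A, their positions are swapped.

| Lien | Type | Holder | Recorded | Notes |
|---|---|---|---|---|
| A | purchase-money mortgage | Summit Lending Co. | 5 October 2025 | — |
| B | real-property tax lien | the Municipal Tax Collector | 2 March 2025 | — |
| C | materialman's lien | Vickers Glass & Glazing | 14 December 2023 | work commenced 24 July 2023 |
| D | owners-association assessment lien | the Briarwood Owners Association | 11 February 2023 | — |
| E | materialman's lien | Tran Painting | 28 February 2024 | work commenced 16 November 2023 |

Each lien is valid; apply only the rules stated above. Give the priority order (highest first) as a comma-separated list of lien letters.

Effective dates: A relates back to the deed date 1 October 2025; C's effective date is 24 July 2023, when work began; E is treated as recorded 16 November 2023, the work-commencement date.
By effective date: D (11 February 2023), C (24 July 2023), E (16 November 2023), B (2 March 2025), A (1 October 2025).
The subordination applies — E was senior to A — so E and A swap.

D, C, A, B, E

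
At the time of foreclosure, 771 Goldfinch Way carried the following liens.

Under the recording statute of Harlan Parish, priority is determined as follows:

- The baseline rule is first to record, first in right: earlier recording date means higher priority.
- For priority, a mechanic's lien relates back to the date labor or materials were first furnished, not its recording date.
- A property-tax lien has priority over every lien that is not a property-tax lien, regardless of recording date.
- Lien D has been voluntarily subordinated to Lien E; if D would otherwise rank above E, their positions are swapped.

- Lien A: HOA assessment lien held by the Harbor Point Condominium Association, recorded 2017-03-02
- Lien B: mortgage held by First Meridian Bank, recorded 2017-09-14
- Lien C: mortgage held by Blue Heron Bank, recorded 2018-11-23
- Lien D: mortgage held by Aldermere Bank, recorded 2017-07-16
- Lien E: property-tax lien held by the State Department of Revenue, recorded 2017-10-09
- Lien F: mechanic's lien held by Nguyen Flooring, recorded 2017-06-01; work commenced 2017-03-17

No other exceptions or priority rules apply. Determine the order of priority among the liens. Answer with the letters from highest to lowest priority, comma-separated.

Effective dates: F relates back to 2017-03-17 (work commenced).
E is a property-tax lien and takes priority over every other lien.
Remaining liens by effective date: A (2017-03-02), F (2017-03-17), D (2017-07-16), B (2017-09-14), C (2018-11-23).
D already ranks below E; the subordination has no effect.

E, A, F, D, B, C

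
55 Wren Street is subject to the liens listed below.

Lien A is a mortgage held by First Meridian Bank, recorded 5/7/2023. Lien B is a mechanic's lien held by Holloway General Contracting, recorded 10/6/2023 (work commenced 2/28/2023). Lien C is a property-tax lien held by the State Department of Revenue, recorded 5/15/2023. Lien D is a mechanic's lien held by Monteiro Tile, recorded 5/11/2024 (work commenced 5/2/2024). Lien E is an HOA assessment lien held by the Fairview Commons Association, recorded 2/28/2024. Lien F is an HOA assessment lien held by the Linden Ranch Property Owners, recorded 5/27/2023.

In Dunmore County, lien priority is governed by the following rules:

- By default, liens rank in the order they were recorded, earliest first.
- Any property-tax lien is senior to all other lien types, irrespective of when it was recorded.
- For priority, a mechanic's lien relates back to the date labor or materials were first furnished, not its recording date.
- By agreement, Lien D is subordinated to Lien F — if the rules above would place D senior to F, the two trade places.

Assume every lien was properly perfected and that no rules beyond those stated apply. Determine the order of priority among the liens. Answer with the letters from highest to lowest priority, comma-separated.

Effective dates after the stated exceptions: B's effective date is 2/28/2023, when work began; D relates back to 5/2/2024 (work commenced).
As a property-tax lien, C is senior to every other lien.
The other liens, earliest effective date first: B (2/28/2023), A (5/7/2023), F (5/27/2023), E (2/28/2024), D (5/2/2024).
D already ranks below F; the subordination has no effect.

C, B, A, F, E, D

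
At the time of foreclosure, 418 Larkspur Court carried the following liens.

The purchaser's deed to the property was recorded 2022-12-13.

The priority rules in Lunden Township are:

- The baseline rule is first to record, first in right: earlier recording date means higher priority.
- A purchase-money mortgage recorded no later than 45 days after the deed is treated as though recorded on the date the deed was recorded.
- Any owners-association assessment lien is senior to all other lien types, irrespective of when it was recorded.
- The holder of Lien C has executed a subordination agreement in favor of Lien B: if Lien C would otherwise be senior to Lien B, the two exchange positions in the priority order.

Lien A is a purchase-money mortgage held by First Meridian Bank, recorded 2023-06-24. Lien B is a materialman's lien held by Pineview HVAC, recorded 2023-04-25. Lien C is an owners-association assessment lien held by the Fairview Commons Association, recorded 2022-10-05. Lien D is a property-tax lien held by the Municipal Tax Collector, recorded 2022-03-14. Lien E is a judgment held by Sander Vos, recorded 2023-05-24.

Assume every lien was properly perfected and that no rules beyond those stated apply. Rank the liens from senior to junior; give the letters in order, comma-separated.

B, D, C, E, A

Effective dates: A missed the 45-day window (193 days after the deed), so its recording date stands.
As an owners-association assessment lien, C is senior to every other lien.
Ordering the rest by effective date: D (2022-03-14), B (2023-04-25), E (2023-05-24), A (2023-06-24).
Because C would otherwise rank above B, the subordination swaps them.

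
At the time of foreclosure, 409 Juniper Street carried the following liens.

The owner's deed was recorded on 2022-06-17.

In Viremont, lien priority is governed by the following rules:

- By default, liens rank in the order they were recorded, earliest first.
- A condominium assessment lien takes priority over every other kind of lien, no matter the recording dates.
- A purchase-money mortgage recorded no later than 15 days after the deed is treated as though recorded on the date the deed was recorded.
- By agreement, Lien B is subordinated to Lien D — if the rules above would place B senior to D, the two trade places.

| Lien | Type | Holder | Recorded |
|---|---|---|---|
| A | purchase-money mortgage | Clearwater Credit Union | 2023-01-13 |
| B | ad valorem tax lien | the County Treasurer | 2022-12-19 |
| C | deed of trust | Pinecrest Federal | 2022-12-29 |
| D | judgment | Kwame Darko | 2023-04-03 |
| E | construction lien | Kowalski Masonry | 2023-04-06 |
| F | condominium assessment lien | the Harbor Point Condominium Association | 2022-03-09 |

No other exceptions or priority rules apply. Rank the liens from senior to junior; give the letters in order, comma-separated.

First, effective dates: A was recorded 210 days after the deed, outside the 15-day window, so it keeps its recording date.
F, as a condominium assessment lien, has superpriority and ranks first.
Among the remaining liens, by effective date: B (2022-12-19), C (2022-12-29), A (2023-01-13), D (2023-04-03), E (2023-04-06).
B is senior to D before the subordination, so the two trade places.

F, D, C, A, B, E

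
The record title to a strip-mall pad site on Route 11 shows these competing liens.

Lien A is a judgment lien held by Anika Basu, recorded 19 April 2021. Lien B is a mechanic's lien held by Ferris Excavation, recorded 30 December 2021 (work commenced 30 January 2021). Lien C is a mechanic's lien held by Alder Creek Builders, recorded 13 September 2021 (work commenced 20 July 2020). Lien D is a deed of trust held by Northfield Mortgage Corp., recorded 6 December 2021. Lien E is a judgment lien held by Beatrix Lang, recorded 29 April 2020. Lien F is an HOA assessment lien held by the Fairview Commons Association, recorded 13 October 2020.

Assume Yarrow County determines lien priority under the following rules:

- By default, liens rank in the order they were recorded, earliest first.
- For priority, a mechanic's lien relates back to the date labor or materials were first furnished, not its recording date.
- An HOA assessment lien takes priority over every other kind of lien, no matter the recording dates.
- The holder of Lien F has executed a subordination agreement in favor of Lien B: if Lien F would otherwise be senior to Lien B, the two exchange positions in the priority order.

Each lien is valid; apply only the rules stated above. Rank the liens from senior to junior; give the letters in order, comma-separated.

Adjusting effective dates: B is treated as recorded 30 January 2021, the work-commencement date; C relates back to 20 July 2020 (work commenced).
As an HOA assessment lien, F is senior to every other lien.
The other liens, earliest effective date first: E (29 April 2020), C (20 July 2020), B (30 January 2021), A (19 April 2021), D (6 December 2021).
Because F would otherwise rank above B, the subordination swaps them.

B, E, C, F, A, D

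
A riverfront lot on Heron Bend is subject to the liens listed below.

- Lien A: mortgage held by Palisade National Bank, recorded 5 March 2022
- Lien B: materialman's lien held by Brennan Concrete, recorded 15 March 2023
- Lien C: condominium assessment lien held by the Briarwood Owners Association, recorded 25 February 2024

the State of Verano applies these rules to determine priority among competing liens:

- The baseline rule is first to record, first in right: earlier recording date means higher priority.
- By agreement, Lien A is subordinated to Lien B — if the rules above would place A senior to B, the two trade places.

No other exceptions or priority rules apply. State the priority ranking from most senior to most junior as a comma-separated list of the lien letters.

By effective date: A (5 March 2022), B (15 March 2023), C (25 February 2024).
A would otherwise be senior to B, so under the subordination agreement A and B exchange positions.

B, A, C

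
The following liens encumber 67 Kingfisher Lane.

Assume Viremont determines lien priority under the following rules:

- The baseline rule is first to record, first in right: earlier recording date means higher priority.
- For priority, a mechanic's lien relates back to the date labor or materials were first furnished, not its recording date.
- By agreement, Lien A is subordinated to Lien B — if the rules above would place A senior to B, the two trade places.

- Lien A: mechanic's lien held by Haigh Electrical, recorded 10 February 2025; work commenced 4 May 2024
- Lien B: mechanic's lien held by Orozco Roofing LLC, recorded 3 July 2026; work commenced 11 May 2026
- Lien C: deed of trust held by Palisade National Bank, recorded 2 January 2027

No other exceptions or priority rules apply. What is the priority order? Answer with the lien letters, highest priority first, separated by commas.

B, A, C

Effective dates after the stated exceptions: A is treated as recorded 4 May 2024, the work-commencement date; B's effective date is 11 May 2026, when work began.
Ordering by effective date: A (4 May 2024), B (11 May 2026), C (2 January 2027).
A is senior to B before the subordination, so the two trade places.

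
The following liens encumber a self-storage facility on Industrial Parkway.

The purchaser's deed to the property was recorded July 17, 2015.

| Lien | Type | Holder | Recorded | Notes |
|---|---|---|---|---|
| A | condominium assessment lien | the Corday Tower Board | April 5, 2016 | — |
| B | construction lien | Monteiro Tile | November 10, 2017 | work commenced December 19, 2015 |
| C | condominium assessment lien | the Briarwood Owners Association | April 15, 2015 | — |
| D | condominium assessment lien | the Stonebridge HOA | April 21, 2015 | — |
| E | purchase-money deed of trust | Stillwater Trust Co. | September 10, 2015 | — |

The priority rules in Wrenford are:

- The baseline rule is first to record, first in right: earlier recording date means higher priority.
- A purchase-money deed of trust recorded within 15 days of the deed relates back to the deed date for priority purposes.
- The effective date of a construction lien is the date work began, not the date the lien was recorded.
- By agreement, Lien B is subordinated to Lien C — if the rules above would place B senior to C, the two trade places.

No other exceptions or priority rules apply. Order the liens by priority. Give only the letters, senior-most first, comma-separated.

C, D, E, B, A

First, effective dates: B relates back to December 19, 2015 (work commenced); E missed the 15-day window (55 days after the deed), so its recording date stands.
By effective date: C (April 15, 2015), D (April 21, 2015), E (September 10, 2015), B (December 19, 2015), A (April 5, 2016).
B is already junior to C, so the subordination agreement changes nothing.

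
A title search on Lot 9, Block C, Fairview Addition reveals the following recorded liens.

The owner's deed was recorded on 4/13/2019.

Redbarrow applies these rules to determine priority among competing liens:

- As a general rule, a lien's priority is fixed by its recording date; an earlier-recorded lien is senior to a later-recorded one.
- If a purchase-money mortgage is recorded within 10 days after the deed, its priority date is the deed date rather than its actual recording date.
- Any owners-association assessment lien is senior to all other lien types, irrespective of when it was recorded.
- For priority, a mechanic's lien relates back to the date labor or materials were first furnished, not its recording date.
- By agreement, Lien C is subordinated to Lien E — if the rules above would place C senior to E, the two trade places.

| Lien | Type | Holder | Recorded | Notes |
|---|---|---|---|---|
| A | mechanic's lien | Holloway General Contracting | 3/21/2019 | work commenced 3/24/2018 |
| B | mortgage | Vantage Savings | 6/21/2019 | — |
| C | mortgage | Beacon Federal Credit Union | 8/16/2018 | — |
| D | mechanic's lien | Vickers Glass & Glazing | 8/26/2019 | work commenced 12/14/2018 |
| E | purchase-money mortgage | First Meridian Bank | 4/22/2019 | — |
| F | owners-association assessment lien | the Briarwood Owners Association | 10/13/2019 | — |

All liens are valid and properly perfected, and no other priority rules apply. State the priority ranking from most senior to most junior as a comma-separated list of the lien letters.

F, A, E, D, C, B

Adjusting effective dates: A's effective date is 3/24/2018, when work began; D is treated as recorded 12/14/2018, the work-commencement date; E's effective date is the deed date, 4/13/2019.
As an owners-association assessment lien, F is senior to every other lien.
Among the remaining liens, by effective date: A (3/24/2018), C (8/16/2018), D (12/14/2018), E (4/13/2019), B (6/21/2019).
Because C would otherwise rank above E, the subordination swaps them.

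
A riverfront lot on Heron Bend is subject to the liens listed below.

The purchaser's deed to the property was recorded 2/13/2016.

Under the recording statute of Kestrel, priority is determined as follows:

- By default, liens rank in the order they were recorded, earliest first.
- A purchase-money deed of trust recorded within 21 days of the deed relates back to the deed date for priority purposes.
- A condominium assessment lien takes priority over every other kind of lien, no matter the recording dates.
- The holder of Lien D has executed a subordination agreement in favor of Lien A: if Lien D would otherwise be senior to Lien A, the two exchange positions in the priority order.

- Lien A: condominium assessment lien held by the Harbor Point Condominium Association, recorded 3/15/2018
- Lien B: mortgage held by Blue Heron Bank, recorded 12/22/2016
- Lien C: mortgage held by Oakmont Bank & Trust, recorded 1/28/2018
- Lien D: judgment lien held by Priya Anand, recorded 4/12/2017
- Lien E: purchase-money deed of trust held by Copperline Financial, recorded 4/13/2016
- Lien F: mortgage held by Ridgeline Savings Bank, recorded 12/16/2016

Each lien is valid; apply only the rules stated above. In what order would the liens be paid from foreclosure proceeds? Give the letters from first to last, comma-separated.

A, E, F, B, D, C

Effective dates: E was recorded 60 days after the deed, outside the 21-day window, so it keeps its recording date.
A is a condominium assessment lien and takes priority over every other lien.
Remaining liens by effective date: E (4/13/2016), F (12/16/2016), B (12/22/2016), D (4/12/2017), C (1/28/2018).
D is already junior to A, so the subordination agreement changes nothing.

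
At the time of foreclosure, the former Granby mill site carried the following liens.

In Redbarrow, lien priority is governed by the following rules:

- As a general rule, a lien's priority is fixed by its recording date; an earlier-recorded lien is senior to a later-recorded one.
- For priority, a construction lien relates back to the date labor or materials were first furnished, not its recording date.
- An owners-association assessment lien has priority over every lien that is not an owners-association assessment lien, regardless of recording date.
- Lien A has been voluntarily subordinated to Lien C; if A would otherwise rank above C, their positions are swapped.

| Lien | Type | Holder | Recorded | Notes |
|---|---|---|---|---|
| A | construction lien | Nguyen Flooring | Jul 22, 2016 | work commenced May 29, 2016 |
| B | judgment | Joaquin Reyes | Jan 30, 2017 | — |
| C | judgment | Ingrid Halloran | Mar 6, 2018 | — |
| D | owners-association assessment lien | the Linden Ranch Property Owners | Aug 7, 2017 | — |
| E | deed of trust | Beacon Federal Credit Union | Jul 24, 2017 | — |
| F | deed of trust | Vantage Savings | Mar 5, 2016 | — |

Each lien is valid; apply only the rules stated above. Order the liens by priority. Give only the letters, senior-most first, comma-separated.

D, F, C, B, E, A

First, effective dates: A is treated as recorded May 29, 2016, the work-commencement date.
D, as an owners-association assessment lien, has superpriority and ranks first.
Ordering the rest by effective date: F (Mar 5, 2016), A (May 29, 2016), B (Jan 30, 2017), E (Jul 24, 2017), C (Mar 6, 2018).
A would otherwise be senior to C, so under the subordination agreement A and C exchange positions.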